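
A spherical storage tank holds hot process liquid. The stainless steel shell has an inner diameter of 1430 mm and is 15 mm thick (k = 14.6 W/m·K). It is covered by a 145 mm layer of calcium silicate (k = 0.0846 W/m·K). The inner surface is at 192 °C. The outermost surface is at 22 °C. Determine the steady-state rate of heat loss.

Q ≈ 796 W

Each spherical layer contributes R = (1/r_i − 1/r_o)/(4πk):
R_stainless steel shell = (1/0.715 − 1/0.73)/(4π×14.6) = 1.566×10^-4 K/W
R_calcium silicate = (1/0.73 − 1/0.875)/(4π×0.0846) = 0.2135 K/W
R_total = 0.2137 K/W
Q = ΔT/R_total = 170/0.2137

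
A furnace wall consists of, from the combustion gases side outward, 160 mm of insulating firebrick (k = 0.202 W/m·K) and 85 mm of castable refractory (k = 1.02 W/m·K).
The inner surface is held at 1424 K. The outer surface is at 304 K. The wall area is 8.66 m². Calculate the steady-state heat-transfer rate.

Q ≈ 11100 W

Thermal resistances in series:
R_insulating firebrick = L/(kA) = 0.16/(0.202×8.66) = 0.09146 K/W
R_castable refractory = L/(kA) = 0.085/(1.02×8.66) = 0.009623 K/W
R_total = 0.1011 K/W
Q = ΔT / R_total = 1120 / 0.1011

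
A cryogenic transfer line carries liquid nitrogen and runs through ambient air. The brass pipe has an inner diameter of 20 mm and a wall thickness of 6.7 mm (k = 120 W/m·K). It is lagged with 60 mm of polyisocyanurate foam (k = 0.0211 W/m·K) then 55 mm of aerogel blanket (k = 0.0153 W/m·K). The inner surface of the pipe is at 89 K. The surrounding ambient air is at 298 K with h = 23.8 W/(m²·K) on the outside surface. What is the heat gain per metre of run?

q′ ≈ 12.2 W/m

Treating each annulus and film as a series resistance:
R_brass pipe wall = ln(16.7/10)/(2π×120×1) = 6.802×10^-4 K/W
R_polyisocyanurate foam = ln(76.7/16.7)/(2π×0.0211×1) = 11.5 K/W
R_aerogel blanket = ln(131.7/76.7)/(2π×0.0153×1) = 5.624 K/W
R_outer film = 1/(h_o·2πr_oL) = 1/(23.8×2π×0.1317×1) = 0.05078 K/W
R_total = 17.17 K/W
Q = ΔT/R_total = 209/17.17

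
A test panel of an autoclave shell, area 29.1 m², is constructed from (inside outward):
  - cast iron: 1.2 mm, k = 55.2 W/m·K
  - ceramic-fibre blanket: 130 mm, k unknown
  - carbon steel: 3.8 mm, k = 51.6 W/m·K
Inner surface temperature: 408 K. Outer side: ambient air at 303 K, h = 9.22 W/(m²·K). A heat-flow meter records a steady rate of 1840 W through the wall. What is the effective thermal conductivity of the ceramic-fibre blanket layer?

k ≈ 0.0838 W/(m·K)

Series thermal resistances:
R_cast iron = L/(kA) = 0.0012/(55.2×29.1) = 7.47×10^-7 K/W
R_carbon steel = L/(kA) = 0.0038/(51.6×29.1) = 2.531×10^-6 K/W
R_outer film = 1/(h_o·A) = 1/(9.22×29.1) = 0.003727 K/W
Sum of known resistances R_other = 0.00373 K/W
Total R = ΔT/Q = 105/1840 = 0.05707 K/W
R_ceramic-fibre blanket = R_total − R_other = 0.05333 K/W
k = L/(R·A) = 0.13/(0.05333×29.1)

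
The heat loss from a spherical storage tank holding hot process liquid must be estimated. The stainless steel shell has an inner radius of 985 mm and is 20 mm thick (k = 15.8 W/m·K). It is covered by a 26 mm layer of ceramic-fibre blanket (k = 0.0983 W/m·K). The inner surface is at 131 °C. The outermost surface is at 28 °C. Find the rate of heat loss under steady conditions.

Q ≈ 5050 W

Each spherical layer contributes R = (1/r_i − 1/r_o)/(4πk):
R_stainless steel shell = (1/0.985 − 1/1.005)/(4π×15.8) = 1.018×10^-4 K/W
R_ceramic-fibre blanket = (1/1.005 − 1/1.031)/(4π×0.0983) = 0.02031 K/W
R_total = 0.02042 K/W
Q = ΔT/R_total = 103/0.02042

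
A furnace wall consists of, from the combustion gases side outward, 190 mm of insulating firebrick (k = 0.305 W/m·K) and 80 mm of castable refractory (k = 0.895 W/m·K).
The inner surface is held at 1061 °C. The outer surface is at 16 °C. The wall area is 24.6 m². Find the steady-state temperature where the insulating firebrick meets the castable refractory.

Thermal resistances in series:
R_insulating firebrick = L/(kA) = 0.19/(0.305×24.6) = 0.02532 K/W
R_castable refractory = L/(kA) = 0.08/(0.895×24.6) = 0.003634 K/W
R_total = 0.02896 K/W;  Q = ΔT/R_total = 1045/0.02896 = 36090 W
T_interface = T_inner − Q·ΣR(inner→interface) = 1061 − 36100×0.02532

T ≈ 147 °C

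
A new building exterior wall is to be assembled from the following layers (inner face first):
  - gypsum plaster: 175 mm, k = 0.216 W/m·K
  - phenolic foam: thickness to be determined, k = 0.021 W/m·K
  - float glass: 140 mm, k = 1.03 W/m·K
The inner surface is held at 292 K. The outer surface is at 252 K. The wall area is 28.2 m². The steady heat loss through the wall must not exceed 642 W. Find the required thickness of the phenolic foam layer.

L ≈ 17 mm

Treating each layer as a thermal resistance in series:
R_gypsum plaster = L/(kA) = 0.175/(0.216×28.2) = 0.02873 K/W
R_float glass = L/(kA) = 0.14/(1.03×28.2) = 0.00482 K/W
Sum of the known resistances R_other = 0.03355 K/W
Required total resistance R_tot = ΔT/Q_allow = 40/642 = 0.06231 K/W
R_phenolic foam = R_tot − R_other = 0.02876 K/W
L = R·k·A = 0.02876×0.021×28.2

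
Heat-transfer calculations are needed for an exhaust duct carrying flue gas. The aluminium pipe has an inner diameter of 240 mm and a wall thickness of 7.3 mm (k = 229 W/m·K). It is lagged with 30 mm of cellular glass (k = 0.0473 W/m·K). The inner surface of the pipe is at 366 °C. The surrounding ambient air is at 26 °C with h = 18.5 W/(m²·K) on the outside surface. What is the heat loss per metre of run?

q′ ≈ 443 W/m

Radial resistances (cylindrical: R_cond = ln(r_o/r_i)/(2πkL), R_conv = 1/(h·2πrL)):
R_aluminium pipe wall = ln(127.3/120)/(2π×229×1) = 4.104×10^-5 K/W
R_cellular glass = ln(157.3/127.3)/(2π×0.0473×1) = 0.712 K/W
R_outer film = 1/(h_o·2πr_oL) = 1/(18.5×2π×0.1573×1) = 0.05469 K/W
R_total = 0.7668 K/W
Q = ΔT/R_total = 340/0.7668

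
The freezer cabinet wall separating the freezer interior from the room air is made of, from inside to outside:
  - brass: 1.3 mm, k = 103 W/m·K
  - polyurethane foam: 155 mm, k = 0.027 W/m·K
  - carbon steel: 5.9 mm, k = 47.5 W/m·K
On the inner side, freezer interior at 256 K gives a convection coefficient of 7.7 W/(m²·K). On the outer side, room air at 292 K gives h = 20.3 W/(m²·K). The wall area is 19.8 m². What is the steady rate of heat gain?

Model the wall as resistances in series:
R_inner film = 1/(h_i·A) = 1/(7.7×19.8) = 0.006559 K/W
R_brass = L/(kA) = 0.0013/(103×19.8) = 6.374×10^-7 K/W
R_polyurethane foam = L/(kA) = 0.155/(0.027×19.8) = 0.2899 K/W
R_carbon steel = L/(kA) = 0.0059/(47.5×19.8) = 6.273×10^-6 K/W
R_outer film = 1/(h_o·A) = 1/(20.3×19.8) = 0.002488 K/W
R_total = 0.299 K/W
Q = ΔT / R_total = 36 / 0.299

Q ≈ 120 W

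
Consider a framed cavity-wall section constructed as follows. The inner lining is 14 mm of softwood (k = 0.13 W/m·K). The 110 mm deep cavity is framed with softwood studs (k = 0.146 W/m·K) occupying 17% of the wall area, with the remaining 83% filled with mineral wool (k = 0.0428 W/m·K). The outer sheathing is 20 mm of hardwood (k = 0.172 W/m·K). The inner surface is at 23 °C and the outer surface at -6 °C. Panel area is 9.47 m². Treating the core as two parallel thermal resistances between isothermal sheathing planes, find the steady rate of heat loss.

Q ≈ 134 W

Sheathing layers in series; stud and cavity paths in parallel between them.
R_inner = 0.014/(0.13×9.47) = 0.01137 K/W
R_stud  = 0.11/(0.146×0.17×9.47) = 0.468 K/W
R_cav   = 0.11/(0.0428×0.83×9.47) = 0.327 K/W
1/R_core = 1/R_stud + 1/R_cav → R_core = 0.1925 K/W
R_outer = 0.02/(0.172×9.47) = 0.01228 K/W
R_total = 0.2161 K/W
Q = ΔT/R_total = 29/0.2161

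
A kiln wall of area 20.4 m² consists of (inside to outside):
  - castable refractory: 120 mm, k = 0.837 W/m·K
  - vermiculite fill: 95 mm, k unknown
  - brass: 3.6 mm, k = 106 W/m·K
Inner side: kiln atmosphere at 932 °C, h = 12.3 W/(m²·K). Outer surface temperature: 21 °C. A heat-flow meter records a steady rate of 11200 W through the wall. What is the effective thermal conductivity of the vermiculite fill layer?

Using the resistance-network approach (series):
R_inner film = 1/(h_i·A) = 1/(12.3×20.4) = 0.003985 K/W
R_castable refractory = L/(kA) = 0.12/(0.837×20.4) = 0.007028 K/W
R_brass = L/(kA) = 0.0036/(106×20.4) = 1.665×10^-6 K/W
Sum of known resistances R_other = 0.01101 K/W
Total R = ΔT/Q = 911/11200 = 0.08134 K/W
R_vermiculite fill = R_total − R_other = 0.07032 K/W
k = L/(R·A) = 0.095/(0.07032×20.4)

k ≈ 0.0662 W/(m·K)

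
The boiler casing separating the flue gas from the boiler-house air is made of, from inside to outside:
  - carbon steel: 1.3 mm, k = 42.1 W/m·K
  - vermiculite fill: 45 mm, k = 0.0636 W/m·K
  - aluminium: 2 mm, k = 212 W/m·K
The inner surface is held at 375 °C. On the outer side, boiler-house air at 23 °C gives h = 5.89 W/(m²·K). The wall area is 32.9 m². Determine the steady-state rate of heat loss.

Q ≈ 13200 W

Treating each layer as a thermal resistance in series:
R_carbon steel = L/(kA) = 0.0013/(42.1×32.9) = 9.386×10^-7 K/W
R_vermiculite fill = L/(kA) = 0.045/(0.0636×32.9) = 0.02151 K/W
R_aluminium = L/(kA) = 0.002/(212×32.9) = 2.867×10^-7 K/W
R_outer film = 1/(h_o·A) = 1/(5.89×32.9) = 0.00516 K/W
R_total = 0.02667 K/W
Q = ΔT / R_total = 352 / 0.02667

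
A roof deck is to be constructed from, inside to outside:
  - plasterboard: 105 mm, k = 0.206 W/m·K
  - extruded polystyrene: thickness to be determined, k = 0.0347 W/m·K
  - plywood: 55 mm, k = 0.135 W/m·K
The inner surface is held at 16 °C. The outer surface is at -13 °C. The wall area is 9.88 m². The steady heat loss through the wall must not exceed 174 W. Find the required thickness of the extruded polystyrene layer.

L ≈ 25.3 mm

Using the resistance-network approach (series):
R_plasterboard = L/(kA) = 0.105/(0.206×9.88) = 0.05159 K/W
R_plywood = L/(kA) = 0.055/(0.135×9.88) = 0.04124 K/W
Sum of the known resistances R_other = 0.09283 K/W
Required total resistance R_tot = ΔT/Q_allow = 29/174 = 0.1667 K/W
R_extruded polystyrene = R_tot − R_other = 0.07384 K/W
L = R·k·A = 0.07384×0.0347×9.88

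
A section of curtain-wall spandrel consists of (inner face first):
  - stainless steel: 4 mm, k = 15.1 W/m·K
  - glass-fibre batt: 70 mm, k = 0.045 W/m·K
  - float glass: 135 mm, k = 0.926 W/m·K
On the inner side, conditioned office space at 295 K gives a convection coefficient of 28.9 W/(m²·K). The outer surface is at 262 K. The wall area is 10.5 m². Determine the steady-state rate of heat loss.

Q ≈ 200 W

Treating each layer as a thermal resistance in series:
R_inner film = 1/(h_i·A) = 1/(28.9×10.5) = 0.003295 K/W
R_stainless steel = L/(kA) = 0.004/(15.1×10.5) = 2.523×10^-5 K/W
R_glass-fibre batt = L/(kA) = 0.07/(0.045×10.5) = 0.1481 K/W
R_float glass = L/(kA) = 0.135/(0.926×10.5) = 0.01388 K/W
R_total = 0.1654 K/W
Q = ΔT / R_total = 33 / 0.1654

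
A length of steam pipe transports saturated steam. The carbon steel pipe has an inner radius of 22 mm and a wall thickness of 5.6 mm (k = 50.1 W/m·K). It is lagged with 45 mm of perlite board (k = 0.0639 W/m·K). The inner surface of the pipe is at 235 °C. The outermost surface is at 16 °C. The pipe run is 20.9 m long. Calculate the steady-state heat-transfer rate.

Q ≈ 1900 W

Per-layer cylindrical resistances, series-summed:
R_carbon steel pipe wall = ln(27.6/22)/(2π×50.1×20.9) = 3.447×10^-5 K/W
R_perlite board = ln(72.6/27.6)/(2π×0.0639×20.9) = 0.1153 K/W
R_total = 0.1153 K/W
Q = ΔT/R_total = 219/0.1153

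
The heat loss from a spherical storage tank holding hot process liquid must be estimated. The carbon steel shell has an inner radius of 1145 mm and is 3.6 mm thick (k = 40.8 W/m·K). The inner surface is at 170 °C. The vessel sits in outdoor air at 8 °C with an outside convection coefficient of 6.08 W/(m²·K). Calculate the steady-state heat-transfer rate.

Spherical conduction: R = (1/r_in − 1/r_out)/(4πk) per layer; series-sum.
R_carbon steel shell = (1/1.145 − 1/1.1486)/(4π×40.8) = 5.339×10^-6 K/W
R_outer film = 1/(h·4πr_o²) = 1/(6.08×4π×1.1486²) = 0.009921 K/W
R_total = 0.009926 K/W
Q = ΔT/R_total = 162/0.009926

Q ≈ 16300 W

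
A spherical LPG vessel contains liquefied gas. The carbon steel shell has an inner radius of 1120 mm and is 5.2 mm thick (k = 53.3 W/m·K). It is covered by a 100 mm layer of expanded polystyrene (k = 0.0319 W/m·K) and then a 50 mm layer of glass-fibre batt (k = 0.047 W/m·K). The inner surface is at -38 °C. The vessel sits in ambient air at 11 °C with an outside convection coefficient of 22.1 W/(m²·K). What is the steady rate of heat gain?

Q ≈ 206 W

Spherical conduction: R = (1/r_in − 1/r_out)/(4πk) per layer; series-sum.
R_carbon steel shell = (1/1.12 − 1/1.1252)/(4π×53.3) = 6.161×10^-6 K/W
R_expanded polystyrene = (1/1.1252 − 1/1.2252)/(4π×0.0319) = 0.181 K/W
R_glass-fibre batt = (1/1.2252 − 1/1.2752)/(4π×0.047) = 0.05418 K/W
R_outer film = 1/(h·4πr_o²) = 1/(22.1×4π×1.2752²) = 0.002214 K/W
R_total = 0.2374 K/W
Q = ΔT/R_total = 49/0.2374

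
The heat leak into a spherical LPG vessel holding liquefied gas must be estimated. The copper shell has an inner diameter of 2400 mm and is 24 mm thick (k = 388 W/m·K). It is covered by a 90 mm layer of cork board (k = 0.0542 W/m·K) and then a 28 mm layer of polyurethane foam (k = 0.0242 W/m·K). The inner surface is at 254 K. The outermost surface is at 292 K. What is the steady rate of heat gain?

Q ≈ 283 W

For a spherical shell R = (1/r₁ − 1/r₂)/(4πk); film R = 1/(h·4πr²). In series:
R_copper shell = (1/1.2 − 1/1.224)/(4π×388) = 3.351×10^-6 K/W
R_cork board = (1/1.224 − 1/1.314)/(4π×0.0542) = 0.08216 K/W
R_polyurethane foam = (1/1.314 − 1/1.342)/(4π×0.0242) = 0.05221 K/W
R_total = 0.1344 K/W
Q = ΔT/R_total = 38/0.1344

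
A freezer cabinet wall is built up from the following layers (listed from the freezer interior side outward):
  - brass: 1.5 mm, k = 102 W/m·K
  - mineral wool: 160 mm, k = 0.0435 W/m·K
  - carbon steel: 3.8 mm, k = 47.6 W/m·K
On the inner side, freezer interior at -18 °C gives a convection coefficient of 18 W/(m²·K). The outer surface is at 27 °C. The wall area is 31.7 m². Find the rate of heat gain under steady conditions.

Model the wall as resistances in series:
R_inner film = 1/(h_i·A) = 1/(18×31.7) = 0.001753 K/W
R_brass = L/(kA) = 0.0015/(102×31.7) = 4.639×10^-7 K/W
R_mineral wool = L/(kA) = 0.16/(0.0435×31.7) = 0.116 K/W
R_carbon steel = L/(kA) = 0.0038/(47.6×31.7) = 2.518×10^-6 K/W
R_total = 0.1178 K/W
Q = ΔT / R_total = 45 / 0.1178

Q ≈ 382 W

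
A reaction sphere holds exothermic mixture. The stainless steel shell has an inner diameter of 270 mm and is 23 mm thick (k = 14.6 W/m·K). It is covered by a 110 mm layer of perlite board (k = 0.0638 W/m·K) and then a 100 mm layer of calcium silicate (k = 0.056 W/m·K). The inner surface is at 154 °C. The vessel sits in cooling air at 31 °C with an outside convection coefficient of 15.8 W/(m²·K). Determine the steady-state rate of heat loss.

For a spherical shell R = (1/r₁ − 1/r₂)/(4πk); film R = 1/(h·4πr²). In series:
R_stainless steel shell = (1/0.135 − 1/0.158)/(4π×14.6) = 0.005877 K/W
R_perlite board = (1/0.158 − 1/0.268)/(4π×0.0638) = 3.24 K/W
R_calcium silicate = (1/0.268 − 1/0.368)/(4π×0.056) = 1.441 K/W
R_outer film = 1/(h·4πr_o²) = 1/(15.8×4π×0.368²) = 0.03719 K/W
R_total = 4.724 K/W
Q = ΔT/R_total = 123/4.724

Q ≈ 26 W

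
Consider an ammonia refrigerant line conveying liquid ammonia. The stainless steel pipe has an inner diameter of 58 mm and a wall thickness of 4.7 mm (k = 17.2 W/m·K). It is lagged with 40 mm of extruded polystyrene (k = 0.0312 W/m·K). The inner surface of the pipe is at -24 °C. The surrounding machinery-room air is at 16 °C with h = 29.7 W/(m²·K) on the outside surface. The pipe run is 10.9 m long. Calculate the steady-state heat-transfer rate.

For a radial system each layer contributes R = ln(r_out/r_in)/(2πkL); films add R = 1/(hA).
R_stainless steel pipe wall = ln(33.7/29)/(2π×17.2×10.9) = 1.275×10^-4 K/W
R_extruded polystyrene = ln(73.7/33.7)/(2π×0.0312×10.9) = 0.3662 K/W
R_outer film = 1/(h_o·2πr_oL) = 1/(29.7×2π×0.0737×10.9) = 0.006671 K/W
R_total = 0.373 K/W
Q = ΔT/R_total = 40/0.373

Q ≈ 107 W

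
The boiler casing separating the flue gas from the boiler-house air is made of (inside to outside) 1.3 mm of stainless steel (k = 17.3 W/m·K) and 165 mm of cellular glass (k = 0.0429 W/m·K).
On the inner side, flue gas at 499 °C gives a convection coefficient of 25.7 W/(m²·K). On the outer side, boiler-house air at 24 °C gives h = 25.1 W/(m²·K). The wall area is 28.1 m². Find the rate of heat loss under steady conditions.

Q ≈ 3400 W

Model the wall as resistances in series:
R_inner film = 1/(h_i·A) = 1/(25.7×28.1) = 0.001385 K/W
R_stainless steel = L/(kA) = 0.0013/(17.3×28.1) = 2.674×10^-6 K/W
R_cellular glass = L/(kA) = 0.165/(0.0429×28.1) = 0.1369 K/W
R_outer film = 1/(h_o·A) = 1/(25.1×28.1) = 0.001418 K/W
R_total = 0.1397 K/W
Q = ΔT / R_total = 475 / 0.1397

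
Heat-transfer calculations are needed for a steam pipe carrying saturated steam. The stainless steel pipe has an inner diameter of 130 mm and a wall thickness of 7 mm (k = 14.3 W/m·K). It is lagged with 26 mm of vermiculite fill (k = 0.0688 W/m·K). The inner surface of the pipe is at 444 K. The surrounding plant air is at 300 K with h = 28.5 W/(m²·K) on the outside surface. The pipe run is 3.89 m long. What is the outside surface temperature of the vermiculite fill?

For a radial system each layer contributes R = ln(r_out/r_in)/(2πkL); films add R = 1/(hA).
R_stainless steel pipe wall = ln(72/65)/(2π×14.3×3.89) = 2.926×10^-4 K/W
R_vermiculite fill = ln(98/72)/(2π×0.0688×3.89) = 0.1833 K/W
R_outer film = 1/(h_o·2πr_oL) = 1/(28.5×2π×0.098×3.89) = 0.01465 K/W
R_total = 0.1983 K/W
Q = ΔT/R_total = 144/0.1983
Q = 726 W
T_interface = T_inner − Q·ΣR(inner→interface) = 444 − 726×0.1836

T ≈ 311 K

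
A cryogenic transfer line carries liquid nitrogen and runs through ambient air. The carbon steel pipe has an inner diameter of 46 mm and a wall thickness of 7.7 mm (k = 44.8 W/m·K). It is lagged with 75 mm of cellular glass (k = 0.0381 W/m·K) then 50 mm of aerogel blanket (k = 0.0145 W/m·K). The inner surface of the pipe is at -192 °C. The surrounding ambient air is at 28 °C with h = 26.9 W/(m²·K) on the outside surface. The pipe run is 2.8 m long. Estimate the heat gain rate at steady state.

Q ≈ 65.2 W

Cylindrical conduction, so R = ln(r₂/r₁)/(2πkL) per layer, in series:
R_carbon steel pipe wall = ln(30.7/23)/(2π×44.8×2.8) = 3.664×10^-4 K/W
R_cellular glass = ln(105.7/30.7)/(2π×0.0381×2.8) = 1.844 K/W
R_aerogel blanket = ln(155.7/105.7)/(2π×0.0145×2.8) = 1.518 K/W
R_outer film = 1/(h_o·2πr_oL) = 1/(26.9×2π×0.1557×2.8) = 0.01357 K/W
R_total = 3.377 K/W
Q = ΔT/R_total = 220/3.377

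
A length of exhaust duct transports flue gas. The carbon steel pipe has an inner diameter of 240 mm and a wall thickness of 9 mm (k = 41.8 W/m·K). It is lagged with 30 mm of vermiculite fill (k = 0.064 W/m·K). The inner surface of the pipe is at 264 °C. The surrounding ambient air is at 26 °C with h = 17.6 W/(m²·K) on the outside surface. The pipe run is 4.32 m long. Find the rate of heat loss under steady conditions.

Q ≈ 1780 W

For a radial system each layer contributes R = ln(r_out/r_in)/(2πkL); films add R = 1/(hA).
R_carbon steel pipe wall = ln(129/120)/(2π×41.8×4.32) = 6.374×10^-5 K/W
R_vermiculite fill = ln(159/129)/(2π×0.064×4.32) = 0.1204 K/W
R_outer film = 1/(h_o·2πr_oL) = 1/(17.6×2π×0.159×4.32) = 0.01317 K/W
R_total = 0.1336 K/W
Q = ΔT/R_total = 238/0.1336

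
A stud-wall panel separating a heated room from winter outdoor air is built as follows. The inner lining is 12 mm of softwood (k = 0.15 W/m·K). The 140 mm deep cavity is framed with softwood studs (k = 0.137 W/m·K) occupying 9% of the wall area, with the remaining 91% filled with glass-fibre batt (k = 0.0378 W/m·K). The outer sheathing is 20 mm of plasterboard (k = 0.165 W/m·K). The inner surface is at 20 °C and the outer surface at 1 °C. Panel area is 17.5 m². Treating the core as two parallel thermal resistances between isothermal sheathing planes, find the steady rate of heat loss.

Q ≈ 104 W

Sheathing layers in series; stud and cavity paths in parallel between them.
R_inner = 0.012/(0.15×17.5) = 0.004571 K/W
R_stud  = 0.14/(0.137×0.09×17.5) = 0.6488 K/W
R_cav   = 0.14/(0.0378×0.91×17.5) = 0.2326 K/W
1/R_core = 1/R_stud + 1/R_cav → R_core = 0.1712 K/W
R_outer = 0.02/(0.165×17.5) = 0.006926 K/W
R_total = 0.1827 K/W
Q = ΔT/R_total = 19/0.1827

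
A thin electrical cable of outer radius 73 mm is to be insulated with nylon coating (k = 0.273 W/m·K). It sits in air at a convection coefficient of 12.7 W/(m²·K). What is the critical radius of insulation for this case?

r_cr ≈ 21.5 mm

For a cylinder r_cr = k/h = 0.273/12.7
r_cr = 21.5 mm; since the bare radius (73 mm) is above r_cr, any added insulation will reduce heat loss.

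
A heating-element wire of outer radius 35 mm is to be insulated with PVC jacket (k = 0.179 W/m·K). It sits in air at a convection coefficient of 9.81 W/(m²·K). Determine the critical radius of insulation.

r_cr ≈ 18.2 mm

For a cylinder r_cr = k/h = 0.179/9.81
r_cr = 18.2 mm; since the bare radius (35 mm) is above r_cr, any added insulation will reduce heat loss.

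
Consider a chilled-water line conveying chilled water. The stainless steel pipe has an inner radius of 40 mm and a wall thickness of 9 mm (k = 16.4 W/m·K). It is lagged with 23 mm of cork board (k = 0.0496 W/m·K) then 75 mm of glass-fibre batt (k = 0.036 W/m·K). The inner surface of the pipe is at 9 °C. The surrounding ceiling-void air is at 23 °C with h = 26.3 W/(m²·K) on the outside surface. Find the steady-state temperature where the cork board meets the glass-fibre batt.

Cylindrical conduction, so R = ln(r₂/r₁)/(2πkL) per layer, in series:
R_stainless steel pipe wall = ln(49/40)/(2π×16.4×1) = 0.001969 K/W
R_cork board = ln(72/49)/(2π×0.0496×1) = 1.235 K/W
R_glass-fibre batt = ln(147/72)/(2π×0.036×1) = 3.156 K/W
R_outer film = 1/(h_o·2πr_oL) = 1/(26.3×2π×0.147×1) = 0.04117 K/W
R_total = 4.434 K/W
Q = ΔT/R_total = 14/4.434
Q = 3.16 W/m
T_interface = T_inner + Q·ΣR(inner→interface) = 9 + 3.16×1.237

T ≈ 12.9 °C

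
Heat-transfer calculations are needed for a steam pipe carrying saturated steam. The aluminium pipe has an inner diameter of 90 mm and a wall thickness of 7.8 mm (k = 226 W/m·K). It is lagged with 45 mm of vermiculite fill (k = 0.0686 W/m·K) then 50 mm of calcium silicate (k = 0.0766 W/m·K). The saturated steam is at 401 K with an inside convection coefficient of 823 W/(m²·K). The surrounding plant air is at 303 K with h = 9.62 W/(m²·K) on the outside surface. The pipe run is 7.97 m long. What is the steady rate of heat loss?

For a radial system each layer contributes R = ln(r_out/r_in)/(2πkL); films add R = 1/(hA).
R_inner film = 1/(h_i·2πr₁L) = 1/(823×2π×0.045×7.97) = 5.392×10^-4 K/W
R_aluminium pipe wall = ln(52.8/45)/(2π×226×7.97) = 1.412×10^-5 K/W
R_vermiculite fill = ln(97.8/52.8)/(2π×0.0686×7.97) = 0.1794 K/W
R_calcium silicate = ln(147.8/97.8)/(2π×0.0766×7.97) = 0.1077 K/W
R_outer film = 1/(h_o·2πr_oL) = 1/(9.62×2π×0.1478×7.97) = 0.01404 K/W
R_total = 0.3017 K/W
Q = ΔT/R_total = 98/0.3017

Q ≈ 325 W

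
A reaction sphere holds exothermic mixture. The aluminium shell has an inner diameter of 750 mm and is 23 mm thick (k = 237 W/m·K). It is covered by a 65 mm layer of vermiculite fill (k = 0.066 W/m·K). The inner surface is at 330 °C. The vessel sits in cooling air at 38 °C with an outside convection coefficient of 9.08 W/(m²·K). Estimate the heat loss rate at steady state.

Q ≈ 626 W

Radial (spherical) resistances in series:
R_aluminium shell = (1/0.375 − 1/0.398)/(4π×237) = 5.174×10^-5 K/W
R_vermiculite fill = (1/0.398 − 1/0.463)/(4π×0.066) = 0.4253 K/W
R_outer film = 1/(h·4πr_o²) = 1/(9.08×4π×0.463²) = 0.04088 K/W
R_total = 0.4662 K/W
Q = ΔT/R_total = 292/0.4662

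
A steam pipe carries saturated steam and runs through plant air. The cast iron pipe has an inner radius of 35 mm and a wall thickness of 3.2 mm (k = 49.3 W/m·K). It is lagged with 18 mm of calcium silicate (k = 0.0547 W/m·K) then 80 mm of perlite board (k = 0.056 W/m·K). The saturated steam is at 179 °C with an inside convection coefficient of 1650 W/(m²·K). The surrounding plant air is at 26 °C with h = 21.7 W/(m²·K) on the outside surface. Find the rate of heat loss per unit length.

Radial resistances (cylindrical: R_cond = ln(r_o/r_i)/(2πkL), R_conv = 1/(h·2πrL)):
R_inner film = 1/(h_i·2πr₁L) = 1/(1650×2π×0.035×1) = 0.002756 K/W
R_cast iron pipe wall = ln(38.2/35)/(2π×49.3×1) = 2.824×10^-4 K/W
R_calcium silicate = ln(56.2/38.2)/(2π×0.0547×1) = 1.123 K/W
R_perlite board = ln(136.2/56.2)/(2π×0.056×1) = 2.516 K/W
R_outer film = 1/(h_o·2πr_oL) = 1/(21.7×2π×0.1362×1) = 0.05385 K/W
R_total = 3.696 K/W
Q = ΔT/R_total = 153/3.696

q′ ≈ 41.4 W/m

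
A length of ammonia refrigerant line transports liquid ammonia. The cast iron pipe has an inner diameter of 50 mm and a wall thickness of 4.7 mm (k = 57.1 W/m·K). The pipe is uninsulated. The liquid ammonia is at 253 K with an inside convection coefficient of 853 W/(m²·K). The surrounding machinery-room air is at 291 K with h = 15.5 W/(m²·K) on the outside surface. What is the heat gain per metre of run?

q′ ≈ 107 W/m

Cylindrical conduction, so R = ln(r₂/r₁)/(2πkL) per layer, in series:
R_inner film = 1/(h_i·2πr₁L) = 1/(853×2π×0.025×1) = 0.007463 K/W
R_cast iron pipe wall = ln(29.7/25)/(2π×57.1×1) = 4.802×10^-4 K/W
R_outer film = 1/(h_o·2πr_oL) = 1/(15.5×2π×0.0297×1) = 0.3457 K/W
R_total = 0.3537 K/W
Q = ΔT/R_total = 38/0.3537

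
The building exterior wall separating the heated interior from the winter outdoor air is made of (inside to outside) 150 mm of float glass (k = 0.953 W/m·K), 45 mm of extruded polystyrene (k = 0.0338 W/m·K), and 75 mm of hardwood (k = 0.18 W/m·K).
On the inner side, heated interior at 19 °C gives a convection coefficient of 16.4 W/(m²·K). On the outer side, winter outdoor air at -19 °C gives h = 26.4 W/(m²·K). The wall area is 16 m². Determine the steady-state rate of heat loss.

Treating each layer as a thermal resistance in series:
R_inner film = 1/(h_i·A) = 1/(16.4×16) = 0.003811 K/W
R_float glass = L/(kA) = 0.15/(0.953×16) = 0.009837 K/W
R_extruded polystyrene = L/(kA) = 0.045/(0.0338×16) = 0.08321 K/W
R_hardwood = L/(kA) = 0.075/(0.18×16) = 0.02604 K/W
R_outer film = 1/(h_o·A) = 1/(26.4×16) = 0.002367 K/W
R_total = 0.1253 K/W
Q = ΔT / R_total = 38 / 0.1253

Q ≈ 303 W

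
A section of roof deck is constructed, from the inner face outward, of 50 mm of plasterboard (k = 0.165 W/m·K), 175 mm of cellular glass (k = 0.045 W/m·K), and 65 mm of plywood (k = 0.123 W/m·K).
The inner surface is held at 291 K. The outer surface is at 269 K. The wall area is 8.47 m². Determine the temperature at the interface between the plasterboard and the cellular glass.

Series thermal resistances:
R_plasterboard = L/(kA) = 0.05/(0.165×8.47) = 0.03578 K/W
R_cellular glass = L/(kA) = 0.175/(0.045×8.47) = 0.4591 K/W
R_plywood = L/(kA) = 0.065/(0.123×8.47) = 0.06239 K/W
R_total = 0.5573 K/W;  Q = ΔT/R_total = 22/0.5573 = 39.48 W
T_interface = T_inner − Q·ΣR(inner→interface) = 291 − 39.5×0.03578

T ≈ 290 K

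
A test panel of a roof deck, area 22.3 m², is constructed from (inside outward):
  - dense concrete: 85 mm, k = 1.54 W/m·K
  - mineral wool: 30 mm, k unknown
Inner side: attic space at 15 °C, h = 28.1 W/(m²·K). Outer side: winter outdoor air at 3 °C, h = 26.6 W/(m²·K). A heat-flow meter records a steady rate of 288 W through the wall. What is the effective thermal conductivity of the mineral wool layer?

Series thermal resistances:
R_inner film = 1/(h_i·A) = 1/(28.1×22.3) = 0.001596 K/W
R_dense concrete = L/(kA) = 0.085/(1.54×22.3) = 0.002475 K/W
R_outer film = 1/(h_o·A) = 1/(26.6×22.3) = 0.001686 K/W
Sum of known resistances R_other = 0.005757 K/W
Total R = ΔT/Q = 12/288 = 0.04167 K/W
R_mineral wool = R_total − R_other = 0.03591 K/W
k = L/(R·A) = 0.03/(0.03591×22.3)

k ≈ 0.0375 W/(m·K)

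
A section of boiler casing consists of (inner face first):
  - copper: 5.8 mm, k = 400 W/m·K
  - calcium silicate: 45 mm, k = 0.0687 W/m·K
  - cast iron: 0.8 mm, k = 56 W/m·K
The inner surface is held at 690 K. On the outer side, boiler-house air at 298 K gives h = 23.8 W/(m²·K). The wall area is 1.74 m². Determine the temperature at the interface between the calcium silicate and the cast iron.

Thermal resistances in series:
R_copper = L/(kA) = 0.0058/(400×1.74) = 8.333×10^-6 K/W
R_calcium silicate = L/(kA) = 0.045/(0.0687×1.74) = 0.3764 K/W
R_cast iron = L/(kA) = 0.0008/(56×1.74) = 8.21×10^-6 K/W
R_outer film = 1/(h_o·A) = 1/(23.8×1.74) = 0.02415 K/W
R_total = 0.4006 K/W;  Q = ΔT/R_total = 392/0.4006 = 978.5 W
T_interface = T_inner − Q·ΣR(inner→interface) = 690 − 978×0.3765

T ≈ 322 K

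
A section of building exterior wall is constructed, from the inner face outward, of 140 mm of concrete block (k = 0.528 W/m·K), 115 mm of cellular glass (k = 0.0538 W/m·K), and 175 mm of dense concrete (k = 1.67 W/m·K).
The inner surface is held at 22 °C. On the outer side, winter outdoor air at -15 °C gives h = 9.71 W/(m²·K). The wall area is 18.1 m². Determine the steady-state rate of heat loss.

Q ≈ 257 W

Treating each layer as a thermal resistance in series:
R_concrete block = L/(kA) = 0.14/(0.528×18.1) = 0.01465 K/W
R_cellular glass = L/(kA) = 0.115/(0.0538×18.1) = 0.1181 K/W
R_dense concrete = L/(kA) = 0.175/(1.67×18.1) = 0.00579 K/W
R_outer film = 1/(h_o·A) = 1/(9.71×18.1) = 0.00569 K/W
R_total = 0.1442 K/W
Q = ΔT / R_total = 37 / 0.1442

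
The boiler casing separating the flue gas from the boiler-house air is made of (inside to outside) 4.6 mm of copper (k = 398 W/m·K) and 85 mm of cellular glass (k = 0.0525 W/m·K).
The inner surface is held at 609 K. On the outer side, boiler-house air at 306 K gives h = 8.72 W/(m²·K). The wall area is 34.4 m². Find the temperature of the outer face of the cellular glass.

T ≈ 326 K

Thermal resistances in series:
R_copper = L/(kA) = 0.0046/(398×34.4) = 3.36×10^-7 K/W
R_cellular glass = L/(kA) = 0.085/(0.0525×34.4) = 0.04707 K/W
R_outer film = 1/(h_o·A) = 1/(8.72×34.4) = 0.003334 K/W
R_total = 0.0504 K/W;  Q = ΔT/R_total = 303/0.0504 = 6012 W
T_interface = T_inner − Q·ΣR(inner→interface) = 609 − 6010×0.04707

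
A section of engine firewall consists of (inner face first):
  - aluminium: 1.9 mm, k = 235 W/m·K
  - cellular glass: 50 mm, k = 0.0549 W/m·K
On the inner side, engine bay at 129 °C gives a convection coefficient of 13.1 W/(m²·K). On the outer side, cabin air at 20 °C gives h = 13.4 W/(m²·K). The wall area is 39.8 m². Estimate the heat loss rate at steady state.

Using the resistance-network approach (series):
R_inner film = 1/(h_i·A) = 1/(13.1×39.8) = 0.001918 K/W
R_aluminium = L/(kA) = 0.0019/(235×39.8) = 2.031×10^-7 K/W
R_cellular glass = L/(kA) = 0.05/(0.0549×39.8) = 0.02288 K/W
R_outer film = 1/(h_o·A) = 1/(13.4×39.8) = 0.001875 K/W
R_total = 0.02668 K/W
Q = ΔT / R_total = 109 / 0.02668

Q ≈ 4090 W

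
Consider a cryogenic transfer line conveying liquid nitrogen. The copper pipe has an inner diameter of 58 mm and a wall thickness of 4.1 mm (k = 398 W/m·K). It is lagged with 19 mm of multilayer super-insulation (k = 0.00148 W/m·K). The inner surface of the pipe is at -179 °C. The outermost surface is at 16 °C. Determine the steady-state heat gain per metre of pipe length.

For a radial system each layer contributes R = ln(r_out/r_in)/(2πkL); films add R = 1/(hA).
R_copper pipe wall = ln(33.1/29)/(2π×398×1) = 5.288×10^-5 K/W
R_multilayer super-insulation = ln(52.1/33.1)/(2π×0.00148×1) = 48.78 K/W
R_total = 48.78 K/W
Q = ΔT/R_total = 195/48.78

q′ ≈ 4 W/m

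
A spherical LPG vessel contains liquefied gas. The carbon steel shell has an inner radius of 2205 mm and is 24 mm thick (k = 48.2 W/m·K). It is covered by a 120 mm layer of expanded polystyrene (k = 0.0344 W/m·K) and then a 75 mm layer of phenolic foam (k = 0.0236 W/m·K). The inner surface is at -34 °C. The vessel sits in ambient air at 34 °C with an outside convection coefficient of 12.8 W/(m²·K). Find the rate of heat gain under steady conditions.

Q ≈ 690 W

Each spherical layer contributes R = (1/r_i − 1/r_o)/(4πk):
R_carbon steel shell = (1/2.205 − 1/2.229)/(4π×48.2) = 8.062×10^-6 K/W
R_expanded polystyrene = (1/2.229 − 1/2.349)/(4π×0.0344) = 0.05302 K/W
R_phenolic foam = (1/2.349 − 1/2.424)/(4π×0.0236) = 0.04441 K/W
R_outer film = 1/(h·4πr_o²) = 1/(12.8×4π×2.424²) = 0.001058 K/W
R_total = 0.0985 K/W
Q = ΔT/R_total = 68/0.0985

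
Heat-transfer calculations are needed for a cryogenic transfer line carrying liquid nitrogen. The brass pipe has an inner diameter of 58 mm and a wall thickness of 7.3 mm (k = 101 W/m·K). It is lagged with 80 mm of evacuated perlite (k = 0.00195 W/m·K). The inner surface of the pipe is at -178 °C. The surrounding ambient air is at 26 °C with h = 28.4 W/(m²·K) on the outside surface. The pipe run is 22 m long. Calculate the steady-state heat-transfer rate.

Cylindrical conduction, so R = ln(r₂/r₁)/(2πkL) per layer, in series:
R_brass pipe wall = ln(36.3/29)/(2π×101×22) = 1.608×10^-5 K/W
R_evacuated perlite = ln(116.3/36.3)/(2π×0.00195×22) = 4.32 K/W
R_outer film = 1/(h_o·2πr_oL) = 1/(28.4×2π×0.1163×22) = 0.00219 K/W
R_total = 4.322 K/W
Q = ΔT/R_total = 204/4.322

Q ≈ 47.2 W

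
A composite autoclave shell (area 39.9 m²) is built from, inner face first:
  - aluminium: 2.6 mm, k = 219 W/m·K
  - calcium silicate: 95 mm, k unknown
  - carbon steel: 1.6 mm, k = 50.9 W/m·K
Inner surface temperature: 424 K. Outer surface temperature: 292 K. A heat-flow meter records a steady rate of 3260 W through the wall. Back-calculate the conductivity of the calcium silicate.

k ≈ 0.0588 W/(m·K)

Model the wall as resistances in series:
R_aluminium = L/(kA) = 0.0026/(219×39.9) = 2.975×10^-7 K/W
R_carbon steel = L/(kA) = 0.0016/(50.9×39.9) = 7.878×10^-7 K/W
Sum of known resistances R_other = 1.085×10^-6 K/W
Total R = ΔT/Q = 132/3260 = 0.04049 K/W
R_calcium silicate = R_total − R_other = 0.04049 K/W
k = L/(R·A) = 0.095/(0.04049×39.9)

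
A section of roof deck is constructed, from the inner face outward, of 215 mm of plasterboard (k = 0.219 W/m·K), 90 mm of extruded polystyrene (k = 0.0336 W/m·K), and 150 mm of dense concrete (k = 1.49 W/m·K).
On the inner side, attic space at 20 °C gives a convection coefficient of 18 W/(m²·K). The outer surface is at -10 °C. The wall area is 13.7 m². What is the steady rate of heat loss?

Q ≈ 108 W

Thermal resistances in series:
R_inner film = 1/(h_i·A) = 1/(18×13.7) = 0.004055 K/W
R_plasterboard = L/(kA) = 0.215/(0.219×13.7) = 0.07166 K/W
R_extruded polystyrene = L/(kA) = 0.09/(0.0336×13.7) = 0.1955 K/W
R_dense concrete = L/(kA) = 0.15/(1.49×13.7) = 0.007348 K/W
R_total = 0.2786 K/W
Q = ΔT / R_total = 30 / 0.2786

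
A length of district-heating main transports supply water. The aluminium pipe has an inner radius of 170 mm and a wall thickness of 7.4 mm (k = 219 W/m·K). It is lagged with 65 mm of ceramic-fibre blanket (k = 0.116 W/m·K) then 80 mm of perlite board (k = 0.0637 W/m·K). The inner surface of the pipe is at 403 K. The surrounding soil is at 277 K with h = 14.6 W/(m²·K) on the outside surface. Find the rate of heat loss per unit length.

q′ ≈ 107 W/m

Radial resistances (cylindrical: R_cond = ln(r_o/r_i)/(2πkL), R_conv = 1/(h·2πrL)):
R_aluminium pipe wall = ln(177.4/170)/(2π×219×1) = 3.097×10^-5 K/W
R_ceramic-fibre blanket = ln(242.4/177.4)/(2π×0.116×1) = 0.4283 K/W
R_perlite board = ln(322.4/242.4)/(2π×0.0637×1) = 0.7126 K/W
R_outer film = 1/(h_o·2πr_oL) = 1/(14.6×2π×0.3224×1) = 0.03381 K/W
R_total = 1.175 K/W
Q = ΔT/R_total = 126/1.175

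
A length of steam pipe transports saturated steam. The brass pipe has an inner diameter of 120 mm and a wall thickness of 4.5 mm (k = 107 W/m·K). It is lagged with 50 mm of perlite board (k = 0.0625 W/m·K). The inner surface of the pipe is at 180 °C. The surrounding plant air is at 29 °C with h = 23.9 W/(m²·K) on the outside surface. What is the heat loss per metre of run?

q′ ≈ 99.4 W/m

For a radial system each layer contributes R = ln(r_out/r_in)/(2πkL); films add R = 1/(hA).
R_brass pipe wall = ln(64.5/60)/(2π×107×1) = 1.076×10^-4 K/W
R_perlite board = ln(114.5/64.5)/(2π×0.0625×1) = 1.461 K/W
R_outer film = 1/(h_o·2πr_oL) = 1/(23.9×2π×0.1145×1) = 0.05816 K/W
R_total = 1.52 K/W
Q = ΔT/R_total = 151/1.52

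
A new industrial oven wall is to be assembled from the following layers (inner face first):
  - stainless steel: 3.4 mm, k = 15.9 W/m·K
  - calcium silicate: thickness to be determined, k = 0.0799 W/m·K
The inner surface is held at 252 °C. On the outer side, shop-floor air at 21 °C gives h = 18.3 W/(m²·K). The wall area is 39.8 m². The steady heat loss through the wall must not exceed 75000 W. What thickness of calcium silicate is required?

L ≈ 5.41 mm

Series thermal resistances:
R_stainless steel = L/(kA) = 0.0034/(15.9×39.8) = 5.373×10^-6 K/W
R_outer film = 1/(h_o·A) = 1/(18.3×39.8) = 0.001373 K/W
Sum of the known resistances R_other = 0.001378 K/W
Required total resistance R_tot = ΔT/Q_allow = 231/75000 = 0.00308 K/W
R_calcium silicate = R_tot − R_other = 0.001702 K/W
L = R·k·A = 0.001702×0.0799×39.8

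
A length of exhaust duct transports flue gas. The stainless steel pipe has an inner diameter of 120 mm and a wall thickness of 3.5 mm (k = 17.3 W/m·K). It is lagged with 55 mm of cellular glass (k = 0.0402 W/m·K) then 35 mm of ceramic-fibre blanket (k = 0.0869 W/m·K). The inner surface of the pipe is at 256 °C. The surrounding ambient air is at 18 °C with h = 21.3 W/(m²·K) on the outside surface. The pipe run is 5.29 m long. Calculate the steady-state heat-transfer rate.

For a radial system each layer contributes R = ln(r_out/r_in)/(2πkL); films add R = 1/(hA).
R_stainless steel pipe wall = ln(63.5/60)/(2π×17.3×5.29) = 9.86×10^-5 K/W
R_cellular glass = ln(118.5/63.5)/(2π×0.0402×5.29) = 0.4669 K/W
R_ceramic-fibre blanket = ln(153.5/118.5)/(2π×0.0869×5.29) = 0.0896 K/W
R_outer film = 1/(h_o·2πr_oL) = 1/(21.3×2π×0.1535×5.29) = 0.009202 K/W
R_total = 0.5658 K/W
Q = ΔT/R_total = 238/0.5658

Q ≈ 421 W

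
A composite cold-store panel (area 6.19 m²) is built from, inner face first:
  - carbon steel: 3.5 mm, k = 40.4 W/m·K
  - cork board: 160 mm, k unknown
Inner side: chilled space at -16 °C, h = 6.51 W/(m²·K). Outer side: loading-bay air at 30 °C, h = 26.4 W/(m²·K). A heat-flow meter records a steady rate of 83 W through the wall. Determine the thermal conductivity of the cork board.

Using the resistance-network approach (series):
R_inner film = 1/(h_i·A) = 1/(6.51×6.19) = 0.02482 K/W
R_carbon steel = L/(kA) = 0.0035/(40.4×6.19) = 1.4×10^-5 K/W
R_outer film = 1/(h_o·A) = 1/(26.4×6.19) = 0.006119 K/W
Sum of known resistances R_other = 0.03095 K/W
Total R = ΔT/Q = 46/83 = 0.5542 K/W
R_cork board = R_total − R_other = 0.5233 K/W
k = L/(R·A) = 0.16/(0.5233×6.19)

k ≈ 0.0494 W/(m·K)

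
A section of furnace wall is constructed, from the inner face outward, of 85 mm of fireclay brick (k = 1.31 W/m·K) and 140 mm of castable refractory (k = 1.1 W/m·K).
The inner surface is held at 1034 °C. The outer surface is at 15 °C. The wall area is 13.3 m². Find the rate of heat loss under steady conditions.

Q ≈ 70500 W

Series thermal resistances:
R_fireclay brick = L/(kA) = 0.085/(1.31×13.3) = 0.004879 K/W
R_castable refractory = L/(kA) = 0.14/(1.1×13.3) = 0.009569 K/W
R_total = 0.01445 K/W
Q = ΔT / R_total = 1019 / 0.01445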